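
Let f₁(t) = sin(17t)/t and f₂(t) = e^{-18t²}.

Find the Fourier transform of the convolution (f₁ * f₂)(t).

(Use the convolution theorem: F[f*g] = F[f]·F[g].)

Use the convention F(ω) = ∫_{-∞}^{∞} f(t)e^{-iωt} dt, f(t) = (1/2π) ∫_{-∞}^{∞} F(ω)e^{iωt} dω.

F[f₁*f₂](ω) = \begin{cases} \frac{\sqrt{2} \pi^{\frac{3}{2}} e^{- \frac{\omega^{2}}{72}}}{6} & \text{for}\: \omega > -17 \wedge \omega < 17 \\0 & \text{otherwise} \end{cases}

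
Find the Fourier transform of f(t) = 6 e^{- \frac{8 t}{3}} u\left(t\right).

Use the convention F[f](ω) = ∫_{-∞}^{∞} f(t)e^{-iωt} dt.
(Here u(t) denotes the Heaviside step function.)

F(ω) = \frac{18}{3 i \omega + 8}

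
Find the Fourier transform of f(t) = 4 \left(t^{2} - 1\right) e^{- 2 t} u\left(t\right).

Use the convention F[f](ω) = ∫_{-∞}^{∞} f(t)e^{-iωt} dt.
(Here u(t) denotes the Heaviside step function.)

F(ω) = \frac{4 \left(2 i \omega - \left(i \omega + 2\right)^{3} + 4\right)}{\left(i \omega + 2\right)^{4}}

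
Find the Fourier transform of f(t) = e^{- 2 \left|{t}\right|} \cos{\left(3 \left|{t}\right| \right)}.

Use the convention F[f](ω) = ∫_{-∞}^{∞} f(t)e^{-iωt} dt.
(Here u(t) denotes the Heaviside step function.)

F(ω) = \frac{4 \left(\omega^{2} + 13\right)}{\omega^{4} - 10 \omega^{2} + 169}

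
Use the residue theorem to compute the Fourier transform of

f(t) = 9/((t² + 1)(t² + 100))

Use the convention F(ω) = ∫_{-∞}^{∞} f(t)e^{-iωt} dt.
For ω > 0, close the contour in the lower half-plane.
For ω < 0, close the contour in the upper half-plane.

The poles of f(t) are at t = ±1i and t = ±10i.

Let g(z) = f(z)e^{-iωz}; for large |z| the factor e^{-iωz} decays in the lower half-plane when ω > 0 and in the upper half-plane when ω < 0.

Case ω > 0 (lower half-plane, clockwise contour ⇒ F(ω) = -2πi·ΣRes):
  Res_{z = - i} g(z) = \frac{i e^{- \omega}}{22}
  Res_{z = - 10 i} g(z) = - \frac{i e^{- 10 \omega}}{220}
  F(ω) = -2πi·ΣRes = \frac{\pi e^{- \omega}}{11} - \frac{\pi e^{- 10 \omega}}{110}

Case ω < 0 (upper half-plane, counterclockwise contour ⇒ F(ω) = +2πi·ΣRes):
  Res_{z = i} g(z) = - \frac{i e^{\omega}}{22}
  Res_{z = 10 i} g(z) = \frac{i e^{10 \omega}}{220}
  F(ω) = 2πi·ΣRes = \frac{\pi \left(10 - e^{9 \omega}\right) e^{\omega}}{110}

Both cases combine into a single formula in |ω|:

F(ω) = \frac{\pi e^{- \left|{\omega}\right|}}{11} - \frac{\pi e^{- 10 \left|{\omega}\right|}}{110}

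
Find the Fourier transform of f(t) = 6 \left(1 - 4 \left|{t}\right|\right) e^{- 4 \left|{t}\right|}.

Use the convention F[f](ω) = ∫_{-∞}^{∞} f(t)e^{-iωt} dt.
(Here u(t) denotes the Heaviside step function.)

F(ω) = \frac{96 \omega^{2}}{\left(\omega^{2} + 16\right)^{2}}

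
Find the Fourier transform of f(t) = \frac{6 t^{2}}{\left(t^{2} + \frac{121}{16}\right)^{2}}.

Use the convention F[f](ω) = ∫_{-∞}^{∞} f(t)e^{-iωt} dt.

F(ω) = \frac{3 \pi \left(4 - 11 \left|{\omega}\right|\right) e^{- \frac{11 \left|{\omega}\right|}{4}}}{11}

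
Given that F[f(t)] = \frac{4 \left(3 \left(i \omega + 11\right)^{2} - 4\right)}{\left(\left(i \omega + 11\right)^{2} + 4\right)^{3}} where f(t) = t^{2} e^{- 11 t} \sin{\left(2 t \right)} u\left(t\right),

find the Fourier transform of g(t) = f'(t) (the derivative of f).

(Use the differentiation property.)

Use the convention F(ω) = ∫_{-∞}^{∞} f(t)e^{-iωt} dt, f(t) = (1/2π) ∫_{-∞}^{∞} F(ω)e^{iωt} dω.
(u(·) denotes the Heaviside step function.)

F[g](ω) = \frac{4 i \omega \left(3 \left(i \omega + 11\right)^{2} - 4\right)}{\left(\left(i \omega + 11\right)^{2} + 4\right)^{3}}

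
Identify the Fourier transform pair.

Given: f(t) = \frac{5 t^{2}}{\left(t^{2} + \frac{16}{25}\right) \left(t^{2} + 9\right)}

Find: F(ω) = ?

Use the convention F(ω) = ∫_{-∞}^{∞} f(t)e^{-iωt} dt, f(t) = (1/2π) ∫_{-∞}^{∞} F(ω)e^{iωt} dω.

F(ω) = \frac{375 \pi e^{- 3 \left|{\omega}\right|}}{209} - \frac{100 \pi e^{- \frac{4 \left|{\omega}\right|}{5}}}{209}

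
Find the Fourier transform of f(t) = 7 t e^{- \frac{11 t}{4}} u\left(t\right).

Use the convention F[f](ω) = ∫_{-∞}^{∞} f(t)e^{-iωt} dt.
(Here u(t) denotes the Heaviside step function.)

F(ω) = \frac{112}{\left(4 i \omega + 11\right)^{2}}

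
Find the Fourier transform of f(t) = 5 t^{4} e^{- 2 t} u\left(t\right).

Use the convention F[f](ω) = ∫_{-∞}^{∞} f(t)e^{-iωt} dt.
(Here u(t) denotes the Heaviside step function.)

F(ω) = \frac{120}{\left(i \omega + 2\right)^{5}}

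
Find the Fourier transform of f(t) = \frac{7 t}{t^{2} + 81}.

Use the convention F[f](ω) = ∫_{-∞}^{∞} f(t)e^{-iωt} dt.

F(ω) = - 7 i \pi e^{- 9 \left|{\omega}\right|} \operatorname{sign}{\left(\omega \right)}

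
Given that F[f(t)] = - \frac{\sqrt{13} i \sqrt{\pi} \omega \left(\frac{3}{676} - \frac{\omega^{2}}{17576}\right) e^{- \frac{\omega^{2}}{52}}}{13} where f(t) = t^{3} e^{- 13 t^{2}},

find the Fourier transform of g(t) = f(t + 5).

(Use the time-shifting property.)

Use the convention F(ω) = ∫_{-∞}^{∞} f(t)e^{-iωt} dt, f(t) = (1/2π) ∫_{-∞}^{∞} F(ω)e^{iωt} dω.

F[g](ω) = \frac{\sqrt{13} i \sqrt{\pi} \omega \left(\omega^{2} - 78\right) e^{\frac{\omega \left(- \omega + 260 i\right)}{52}}}{228488}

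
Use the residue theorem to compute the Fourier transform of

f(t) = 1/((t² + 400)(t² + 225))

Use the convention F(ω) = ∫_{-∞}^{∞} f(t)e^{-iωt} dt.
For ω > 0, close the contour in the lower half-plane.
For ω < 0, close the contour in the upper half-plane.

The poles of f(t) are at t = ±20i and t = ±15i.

Let g(z) = f(z)e^{-iωz}; for large |z| the factor e^{-iωz} decays in the lower half-plane when ω > 0 and in the upper half-plane when ω < 0.

Case ω > 0 (lower half-plane, clockwise contour ⇒ F(ω) = -2πi·ΣRes):
  Res_{z = - 20 i} g(z) = - \frac{i e^{- 20 \omega}}{7000}
  Res_{z = - 15 i} g(z) = \frac{i e^{- 15 \omega}}{5250}
  F(ω) = -2πi·ΣRes = \frac{\pi \left(4 e^{5 \omega} - 3\right) e^{- 20 \omega}}{10500}

Case ω < 0 (upper half-plane, counterclockwise contour ⇒ F(ω) = +2πi·ΣRes):
  Res_{z = 20 i} g(z) = \frac{i e^{20 \omega}}{7000}
  Res_{z = 15 i} g(z) = - \frac{i e^{15 \omega}}{5250}
  F(ω) = 2πi·ΣRes = \frac{\pi \left(4 - 3 e^{5 \omega}\right) e^{15 \omega}}{10500}

Both cases combine into a single formula in |ω|:

F(ω) = \frac{\pi \left(4 e^{5 \left|{\omega}\right|} - 3\right) e^{- 20 \left|{\omega}\right|}}{10500}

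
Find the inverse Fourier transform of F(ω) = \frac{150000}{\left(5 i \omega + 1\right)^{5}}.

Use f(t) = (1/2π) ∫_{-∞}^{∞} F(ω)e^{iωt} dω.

f(t) = 2 t^{4} e^{- \frac{t}{5}} u\left(t\right)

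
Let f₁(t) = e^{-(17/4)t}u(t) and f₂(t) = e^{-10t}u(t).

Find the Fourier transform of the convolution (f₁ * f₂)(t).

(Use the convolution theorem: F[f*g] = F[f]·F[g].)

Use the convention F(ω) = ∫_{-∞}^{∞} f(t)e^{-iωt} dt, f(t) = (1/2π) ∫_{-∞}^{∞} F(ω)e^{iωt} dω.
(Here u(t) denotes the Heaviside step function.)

F[f₁*f₂](ω) = \frac{4}{\left(i \omega + 10\right) \left(4 i \omega + 17\right)}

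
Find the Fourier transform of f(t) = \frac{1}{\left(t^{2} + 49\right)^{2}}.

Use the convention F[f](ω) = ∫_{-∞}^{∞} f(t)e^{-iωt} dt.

F(ω) = \frac{\pi \left(7 \left|{\omega}\right| + 1\right) e^{- 7 \left|{\omega}\right|}}{686}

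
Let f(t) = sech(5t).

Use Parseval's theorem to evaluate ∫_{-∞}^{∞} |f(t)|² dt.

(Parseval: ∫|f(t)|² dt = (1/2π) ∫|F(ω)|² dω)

∫|f(t)|² dt = \frac{2}{5}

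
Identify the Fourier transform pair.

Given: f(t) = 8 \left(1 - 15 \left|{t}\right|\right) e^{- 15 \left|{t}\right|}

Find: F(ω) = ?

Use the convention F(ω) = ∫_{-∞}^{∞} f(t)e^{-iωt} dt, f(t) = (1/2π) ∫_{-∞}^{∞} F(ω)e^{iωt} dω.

F(ω) = \frac{480 \omega^{2}}{\left(\omega^{2} + 225\right)^{2}}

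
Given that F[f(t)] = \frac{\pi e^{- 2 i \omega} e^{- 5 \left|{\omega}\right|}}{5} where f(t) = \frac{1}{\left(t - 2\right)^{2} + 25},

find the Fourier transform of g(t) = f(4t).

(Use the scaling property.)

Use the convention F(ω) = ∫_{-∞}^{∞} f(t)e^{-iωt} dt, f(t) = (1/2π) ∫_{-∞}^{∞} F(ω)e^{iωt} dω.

F[g](ω) = \frac{\pi e^{- \frac{i \omega}{2} - \frac{5 \left|{\omega}\right|}{4}}}{20}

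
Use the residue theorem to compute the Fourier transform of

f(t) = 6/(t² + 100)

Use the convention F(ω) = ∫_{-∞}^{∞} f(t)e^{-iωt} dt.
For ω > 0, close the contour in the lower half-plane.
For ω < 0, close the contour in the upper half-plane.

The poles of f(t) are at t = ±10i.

Let g(z) = f(z)e^{-iωz}; for large |z| the factor e^{-iωz} decays in the lower half-plane when ω > 0 and in the upper half-plane when ω < 0.

Case ω > 0 (lower half-plane, clockwise contour ⇒ F(ω) = -2πi·ΣRes):
  Res_{z = - 10 i} g(z) = \frac{3 i e^{- 10 \omega}}{10}
  F(ω) = -2πi·ΣRes = \frac{3 \pi e^{- 10 \omega}}{5}

Case ω < 0 (upper half-plane, counterclockwise contour ⇒ F(ω) = +2πi·ΣRes):
  Res_{z = 10 i} g(z) = - \frac{3 i e^{10 \omega}}{10}
  F(ω) = 2πi·ΣRes = \frac{3 \pi e^{10 \omega}}{5}

Both cases combine into a single formula in |ω|:

F(ω) = \frac{3 \pi e^{- 10 \left|{\omega}\right|}}{5}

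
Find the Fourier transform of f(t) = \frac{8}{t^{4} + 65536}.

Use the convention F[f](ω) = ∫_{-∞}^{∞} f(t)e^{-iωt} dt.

F(ω) = \frac{\pi e^{- 8 \sqrt{2} \left|{\omega}\right|} \sin{\left(8 \sqrt{2} \left|{\omega}\right| + \frac{\pi}{4} \right)}}{512}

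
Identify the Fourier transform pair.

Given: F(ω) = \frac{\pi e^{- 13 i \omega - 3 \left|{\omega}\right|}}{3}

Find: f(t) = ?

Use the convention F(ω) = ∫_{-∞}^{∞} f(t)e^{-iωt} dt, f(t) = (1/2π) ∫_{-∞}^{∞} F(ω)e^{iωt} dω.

f(t) = \frac{1}{\left(t - 13\right)^{2} + 9}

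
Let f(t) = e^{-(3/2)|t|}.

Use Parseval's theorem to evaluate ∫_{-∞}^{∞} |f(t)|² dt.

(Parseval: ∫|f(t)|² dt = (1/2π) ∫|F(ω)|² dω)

∫|f(t)|² dt = \frac{2}{3}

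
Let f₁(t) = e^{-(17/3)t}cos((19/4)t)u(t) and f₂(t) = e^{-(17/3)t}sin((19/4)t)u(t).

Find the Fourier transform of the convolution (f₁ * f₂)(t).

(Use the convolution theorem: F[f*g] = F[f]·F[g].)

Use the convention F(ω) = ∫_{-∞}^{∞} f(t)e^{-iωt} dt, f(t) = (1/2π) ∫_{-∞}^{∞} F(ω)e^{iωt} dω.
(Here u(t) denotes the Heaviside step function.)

F[f₁*f₂](ω) = \frac{32832 \left(3 i \omega + 17\right)}{\left(16 \left(3 i \omega + 17\right)^{2} + 3249\right)^{2}}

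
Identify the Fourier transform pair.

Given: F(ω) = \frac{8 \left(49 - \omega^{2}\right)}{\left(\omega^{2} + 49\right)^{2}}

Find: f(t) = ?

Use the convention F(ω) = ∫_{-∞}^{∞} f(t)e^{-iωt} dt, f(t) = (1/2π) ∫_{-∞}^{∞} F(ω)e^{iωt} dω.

f(t) = 4 e^{- 7 \left|{t}\right|} \left|{t}\right|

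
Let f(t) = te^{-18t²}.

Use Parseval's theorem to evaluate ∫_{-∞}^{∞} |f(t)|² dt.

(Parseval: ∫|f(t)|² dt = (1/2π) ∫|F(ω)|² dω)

∫|f(t)|² dt = \frac{\sqrt{\pi}}{432}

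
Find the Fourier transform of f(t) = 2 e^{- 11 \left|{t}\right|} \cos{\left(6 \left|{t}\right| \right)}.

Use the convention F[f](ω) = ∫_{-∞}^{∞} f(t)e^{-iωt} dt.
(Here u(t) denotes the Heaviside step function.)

F(ω) = \frac{44 \left(\omega^{2} + 157\right)}{\omega^{4} + 170 \omega^{2} + 24649}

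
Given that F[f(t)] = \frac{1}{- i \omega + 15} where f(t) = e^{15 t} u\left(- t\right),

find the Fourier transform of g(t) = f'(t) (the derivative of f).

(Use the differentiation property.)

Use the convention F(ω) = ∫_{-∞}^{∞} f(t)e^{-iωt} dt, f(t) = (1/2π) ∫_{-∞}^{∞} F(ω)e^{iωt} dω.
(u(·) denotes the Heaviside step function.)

F[g](ω) = - \frac{\omega}{\omega + 15 i}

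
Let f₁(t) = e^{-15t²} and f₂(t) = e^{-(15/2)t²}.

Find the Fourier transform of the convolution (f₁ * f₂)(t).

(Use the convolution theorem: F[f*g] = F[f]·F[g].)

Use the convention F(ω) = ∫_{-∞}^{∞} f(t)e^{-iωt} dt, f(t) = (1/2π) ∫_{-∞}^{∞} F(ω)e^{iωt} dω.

F[f₁*f₂](ω) = \frac{\sqrt{2} \pi e^{- \frac{\omega^{2}}{20}}}{15}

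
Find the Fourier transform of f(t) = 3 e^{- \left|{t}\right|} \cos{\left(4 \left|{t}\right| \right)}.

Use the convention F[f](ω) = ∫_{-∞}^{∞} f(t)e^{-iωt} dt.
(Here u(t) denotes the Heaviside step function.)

F(ω) = \frac{6 \left(\omega^{2} + 17\right)}{\omega^{4} - 30 \omega^{2} + 289}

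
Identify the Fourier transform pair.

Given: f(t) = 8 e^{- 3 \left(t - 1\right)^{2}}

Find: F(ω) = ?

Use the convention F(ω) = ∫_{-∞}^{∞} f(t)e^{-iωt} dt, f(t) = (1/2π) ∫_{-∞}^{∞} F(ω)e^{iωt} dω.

F(ω) = \frac{8 \sqrt{3} \sqrt{\pi} e^{- \omega \left(\frac{\omega}{12} + i\right)}}{3}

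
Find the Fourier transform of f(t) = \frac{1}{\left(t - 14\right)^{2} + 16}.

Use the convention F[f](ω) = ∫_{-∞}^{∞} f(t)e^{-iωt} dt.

F(ω) = \frac{\pi e^{- 14 i \omega - 4 \left|{\omega}\right|}}{4}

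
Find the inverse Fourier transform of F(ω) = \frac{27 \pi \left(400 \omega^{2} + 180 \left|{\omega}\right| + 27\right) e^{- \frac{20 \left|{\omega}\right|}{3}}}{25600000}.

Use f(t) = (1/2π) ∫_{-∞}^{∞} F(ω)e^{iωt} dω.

f(t) = \frac{1}{\left(t^{2} + \frac{400}{9}\right)^{3}}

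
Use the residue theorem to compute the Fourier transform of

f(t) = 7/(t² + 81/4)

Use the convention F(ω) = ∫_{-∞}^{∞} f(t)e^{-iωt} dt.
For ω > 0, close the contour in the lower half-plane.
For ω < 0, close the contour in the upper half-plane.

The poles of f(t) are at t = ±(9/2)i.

Let g(z) = f(z)e^{-iωz}; for large |z| the factor e^{-iωz} decays in the lower half-plane when ω > 0 and in the upper half-plane when ω < 0.

Case ω > 0 (lower half-plane, clockwise contour ⇒ F(ω) = -2πi·ΣRes):
  Res_{z = - \frac{9 i}{2}} g(z) = \frac{7 i e^{- \frac{9 \omega}{2}}}{9}
  F(ω) = -2πi·ΣRes = \frac{14 \pi e^{- \frac{9 \omega}{2}}}{9}

Case ω < 0 (upper half-plane, counterclockwise contour ⇒ F(ω) = +2πi·ΣRes):
  Res_{z = \frac{9 i}{2}} g(z) = - \frac{7 i e^{\frac{9 \omega}{2}}}{9}
  F(ω) = 2πi·ΣRes = \frac{14 \pi e^{\frac{9 \omega}{2}}}{9}

Both cases combine into a single formula in |ω|:

F(ω) = \frac{14 \pi e^{- \frac{9 \left|{\omega}\right|}{2}}}{9}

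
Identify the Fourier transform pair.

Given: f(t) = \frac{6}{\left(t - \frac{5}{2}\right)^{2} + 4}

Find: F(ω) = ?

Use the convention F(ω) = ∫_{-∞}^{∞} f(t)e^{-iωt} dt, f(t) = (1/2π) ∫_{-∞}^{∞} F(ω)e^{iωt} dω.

F(ω) = 3 \pi e^{- \frac{5 i \omega}{2} - 2 \left|{\omega}\right|}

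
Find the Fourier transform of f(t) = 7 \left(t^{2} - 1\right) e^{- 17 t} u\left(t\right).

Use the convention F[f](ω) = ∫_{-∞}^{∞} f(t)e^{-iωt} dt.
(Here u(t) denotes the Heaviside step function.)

F(ω) = \frac{7 \left(2 i \omega - \left(i \omega + 17\right)^{3} + 34\right)}{\left(i \omega + 17\right)^{4}}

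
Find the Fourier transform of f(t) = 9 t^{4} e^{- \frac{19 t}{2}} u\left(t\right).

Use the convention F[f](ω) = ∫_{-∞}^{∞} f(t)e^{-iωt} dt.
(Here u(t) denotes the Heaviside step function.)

F(ω) = \frac{6912}{\left(2 i \omega + 19\right)^{5}}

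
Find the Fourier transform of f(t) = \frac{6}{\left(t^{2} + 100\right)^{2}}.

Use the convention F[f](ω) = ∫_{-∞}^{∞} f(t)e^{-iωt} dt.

F(ω) = \frac{3 \pi \left(10 \left|{\omega}\right| + 1\right) e^{- 10 \left|{\omega}\right|}}{1000}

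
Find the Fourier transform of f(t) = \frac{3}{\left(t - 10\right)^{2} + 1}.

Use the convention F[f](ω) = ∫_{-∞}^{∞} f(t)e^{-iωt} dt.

F(ω) = 3 \pi e^{- 10 i \omega - \left|{\omega}\right|}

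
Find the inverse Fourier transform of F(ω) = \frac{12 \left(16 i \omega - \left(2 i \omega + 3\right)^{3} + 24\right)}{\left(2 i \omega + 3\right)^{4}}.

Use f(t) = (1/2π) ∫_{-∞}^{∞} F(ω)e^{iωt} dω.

f(t) = 6 \left(t^{2} - 1\right) e^{- \frac{3 t}{2}} u\left(t\right)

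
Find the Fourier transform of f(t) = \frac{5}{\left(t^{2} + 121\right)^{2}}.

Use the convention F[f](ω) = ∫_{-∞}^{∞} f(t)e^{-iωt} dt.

F(ω) = \frac{5 \pi \left(11 \left|{\omega}\right| + 1\right) e^{- 11 \left|{\omega}\right|}}{2662}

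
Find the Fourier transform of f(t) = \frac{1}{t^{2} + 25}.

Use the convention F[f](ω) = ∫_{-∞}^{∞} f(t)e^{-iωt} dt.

F(ω) = \frac{\pi e^{- 5 \left|{\omega}\right|}}{5}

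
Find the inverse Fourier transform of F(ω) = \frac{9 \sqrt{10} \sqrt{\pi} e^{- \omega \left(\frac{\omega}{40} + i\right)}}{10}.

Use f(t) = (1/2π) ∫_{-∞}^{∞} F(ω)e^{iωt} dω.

f(t) = 9 e^{- 10 \left(t - 1\right)^{2}}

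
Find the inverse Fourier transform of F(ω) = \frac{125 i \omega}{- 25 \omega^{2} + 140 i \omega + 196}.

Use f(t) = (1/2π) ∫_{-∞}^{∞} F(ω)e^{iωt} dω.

f(t) = 5 \left(1 - \frac{14 t}{5}\right) e^{- \frac{14 t}{5}} u\left(t\right)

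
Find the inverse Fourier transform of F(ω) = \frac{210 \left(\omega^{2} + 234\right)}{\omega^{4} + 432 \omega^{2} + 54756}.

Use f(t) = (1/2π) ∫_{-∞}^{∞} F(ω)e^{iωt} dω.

f(t) = 7 e^{- 15 \left|{t}\right|} \cos{\left(3 \left|{t}\right| \right)}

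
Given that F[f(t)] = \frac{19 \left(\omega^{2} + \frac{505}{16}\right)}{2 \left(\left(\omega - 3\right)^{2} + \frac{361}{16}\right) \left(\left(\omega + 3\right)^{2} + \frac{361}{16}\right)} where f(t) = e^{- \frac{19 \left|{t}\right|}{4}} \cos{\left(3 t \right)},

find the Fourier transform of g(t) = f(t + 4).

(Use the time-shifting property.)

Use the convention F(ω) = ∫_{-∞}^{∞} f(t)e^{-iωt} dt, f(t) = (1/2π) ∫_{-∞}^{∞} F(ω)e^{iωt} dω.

F[g](ω) = \frac{\left(2432 \omega^{2} + 76760\right) e^{4 i \omega}}{256 \omega^{4} + 6944 \omega^{2} + 255025}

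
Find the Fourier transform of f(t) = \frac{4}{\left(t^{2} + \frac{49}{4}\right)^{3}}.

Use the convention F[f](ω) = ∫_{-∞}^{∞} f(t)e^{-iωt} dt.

F(ω) = \frac{4 \pi \left(49 \omega^{2} + 42 \left|{\omega}\right| + 12\right) e^{- \frac{7 \left|{\omega}\right|}{2}}}{16807}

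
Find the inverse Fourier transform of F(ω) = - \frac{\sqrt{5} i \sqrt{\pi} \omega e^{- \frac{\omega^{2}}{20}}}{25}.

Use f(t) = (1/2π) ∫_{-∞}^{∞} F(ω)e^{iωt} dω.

f(t) = 2 t e^{- 5 t^{2}}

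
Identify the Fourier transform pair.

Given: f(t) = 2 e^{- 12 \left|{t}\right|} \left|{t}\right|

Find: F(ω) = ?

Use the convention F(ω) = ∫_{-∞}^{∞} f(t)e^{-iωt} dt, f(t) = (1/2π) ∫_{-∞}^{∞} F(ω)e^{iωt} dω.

F(ω) = \frac{4 \left(144 - \omega^{2}\right)}{\left(\omega^{2} + 144\right)^{2}}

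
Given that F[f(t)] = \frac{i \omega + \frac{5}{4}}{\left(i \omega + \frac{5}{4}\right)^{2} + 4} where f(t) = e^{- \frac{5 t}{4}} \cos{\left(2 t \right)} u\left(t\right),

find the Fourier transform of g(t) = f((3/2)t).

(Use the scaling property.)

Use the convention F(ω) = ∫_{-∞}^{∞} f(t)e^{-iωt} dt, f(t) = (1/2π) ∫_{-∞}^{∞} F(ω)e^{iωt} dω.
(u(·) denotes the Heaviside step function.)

F[g](ω) = \frac{8 \left(8 i \omega + 15\right)}{\left(8 i \omega + 15\right)^{2} + 576}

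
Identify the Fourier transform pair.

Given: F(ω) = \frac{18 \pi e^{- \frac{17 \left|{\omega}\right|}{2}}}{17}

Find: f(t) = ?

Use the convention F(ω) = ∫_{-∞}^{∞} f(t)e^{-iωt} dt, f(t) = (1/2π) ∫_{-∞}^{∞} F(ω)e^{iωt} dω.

f(t) = \frac{9}{t^{2} + \frac{289}{4}}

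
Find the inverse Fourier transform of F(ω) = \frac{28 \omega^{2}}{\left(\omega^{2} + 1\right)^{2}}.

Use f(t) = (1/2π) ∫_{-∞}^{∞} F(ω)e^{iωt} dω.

f(t) = 7 \left(1 - \left|{t}\right|\right) e^{- \left|{t}\right|}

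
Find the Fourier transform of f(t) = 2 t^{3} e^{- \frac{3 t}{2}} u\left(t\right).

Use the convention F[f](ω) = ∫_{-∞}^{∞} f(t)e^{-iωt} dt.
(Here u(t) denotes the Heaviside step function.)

F(ω) = \frac{192}{\left(2 i \omega + 3\right)^{4}}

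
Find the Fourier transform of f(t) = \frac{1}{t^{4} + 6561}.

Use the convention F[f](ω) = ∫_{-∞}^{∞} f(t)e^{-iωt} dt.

F(ω) = \frac{\pi e^{- \frac{9 \sqrt{2} \left|{\omega}\right|}{2}} \sin{\left(\frac{9 \sqrt{2} \left|{\omega}\right|}{2} + \frac{\pi}{4} \right)}}{729}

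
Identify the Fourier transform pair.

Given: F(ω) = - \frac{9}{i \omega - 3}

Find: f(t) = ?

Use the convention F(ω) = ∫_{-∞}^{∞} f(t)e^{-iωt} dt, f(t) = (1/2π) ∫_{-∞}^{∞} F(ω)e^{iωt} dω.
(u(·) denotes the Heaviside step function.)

f(t) = 9 e^{3 t} u\left(- t\right)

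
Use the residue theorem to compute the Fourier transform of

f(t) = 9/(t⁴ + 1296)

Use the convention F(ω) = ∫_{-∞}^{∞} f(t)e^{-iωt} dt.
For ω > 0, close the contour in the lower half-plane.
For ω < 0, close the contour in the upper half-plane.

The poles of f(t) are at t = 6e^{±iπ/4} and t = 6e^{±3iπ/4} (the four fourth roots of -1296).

Let g(z) = f(z)e^{-iωz}; for large |z| the factor e^{-iωz} decays in the lower half-plane when ω > 0 and in the upper half-plane when ω < 0.

Case ω > 0 (lower half-plane, clockwise contour ⇒ F(ω) = -2πi·ΣRes):
  Res_{z = - 3 \sqrt{2} - 3 \sqrt{2} i} g(z) = \frac{\sqrt{2} i \left(1 - i\right) e^{3 \sqrt{2} \omega \left(-1 + i\right)}}{192}
  Res_{z = 3 \sqrt{2} - 3 \sqrt{2} i} g(z) = \frac{\sqrt{2} i \left(1 + i\right) e^{- 3 \sqrt{2} \omega \left(1 + i\right)}}{192}
  F(ω) = -2πi·ΣRes = \frac{\sqrt{2} \pi \left(1 - i\right) \left(e^{6 \sqrt{2} i \omega} + i\right) e^{- 3 \sqrt{2} \omega \left(1 + i\right)}}{96} = \frac{\pi e^{- 3 \sqrt{2} \omega} \sin{\left(3 \sqrt{2} \omega + \frac{\pi}{4} \right)}}{24}

Case ω < 0 (upper half-plane, counterclockwise contour ⇒ F(ω) = +2πi·ΣRes):
  Res_{z = 3 \sqrt{2} + 3 \sqrt{2} i} g(z) = \frac{\sqrt{2} i \left(-1 + i\right) e^{3 \sqrt{2} \omega \left(1 - i\right)}}{192}
  Res_{z = - 3 \sqrt{2} + 3 \sqrt{2} i} g(z) = \frac{\sqrt{2} \left(1 - i\right) e^{3 \sqrt{2} \omega \left(1 + i\right)}}{192}
  F(ω) = 2πi·ΣRes = - \frac{\sqrt{2} i \pi \left(i \left(1 - i\right) e^{3 \sqrt{2} \omega \left(1 - i\right)} - \left(1 - i\right) e^{3 \sqrt{2} \omega \left(1 + i\right)}\right)}{96} = \frac{\pi e^{3 \sqrt{2} \omega} \cos{\left(3 \sqrt{2} \omega + \frac{\pi}{4} \right)}}{24}

Both cases combine into a single formula in |ω|:

F(ω) = \frac{\pi e^{- 3 \sqrt{2} \left|{\omega}\right|} \sin{\left(3 \sqrt{2} \left|{\omega}\right| + \frac{\pi}{4} \right)}}{24}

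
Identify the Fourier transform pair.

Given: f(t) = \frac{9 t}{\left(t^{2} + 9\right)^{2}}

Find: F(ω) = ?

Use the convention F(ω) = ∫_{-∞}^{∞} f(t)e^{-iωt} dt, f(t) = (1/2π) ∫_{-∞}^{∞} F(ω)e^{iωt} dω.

F(ω) = - \frac{3 i \pi \omega e^{- 3 \left|{\omega}\right|}}{2}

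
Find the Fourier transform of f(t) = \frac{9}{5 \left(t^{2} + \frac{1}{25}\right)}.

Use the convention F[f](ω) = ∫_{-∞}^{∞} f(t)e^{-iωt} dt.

F(ω) = 9 \pi e^{- \frac{\left|{\omega}\right|}{5}}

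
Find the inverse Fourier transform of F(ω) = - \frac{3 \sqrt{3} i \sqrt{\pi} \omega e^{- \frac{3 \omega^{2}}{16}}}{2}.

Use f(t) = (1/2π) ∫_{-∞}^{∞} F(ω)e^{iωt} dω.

f(t) = 8 t e^{- \frac{4 t^{2}}{3}}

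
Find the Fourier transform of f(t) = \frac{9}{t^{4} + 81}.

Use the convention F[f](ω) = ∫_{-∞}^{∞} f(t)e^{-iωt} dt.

F(ω) = \frac{\pi e^{- \frac{3 \sqrt{2} \left|{\omega}\right|}{2}} \sin{\left(\frac{3 \sqrt{2} \left|{\omega}\right|}{2} + \frac{\pi}{4} \right)}}{3}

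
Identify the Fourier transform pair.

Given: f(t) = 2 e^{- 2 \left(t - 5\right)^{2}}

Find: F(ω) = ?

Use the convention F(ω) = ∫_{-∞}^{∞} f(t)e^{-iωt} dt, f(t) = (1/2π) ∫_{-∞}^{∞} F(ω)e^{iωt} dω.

F(ω) = \sqrt{2} \sqrt{\pi} e^{- \frac{\omega \left(\omega + 40 i\right)}{8}}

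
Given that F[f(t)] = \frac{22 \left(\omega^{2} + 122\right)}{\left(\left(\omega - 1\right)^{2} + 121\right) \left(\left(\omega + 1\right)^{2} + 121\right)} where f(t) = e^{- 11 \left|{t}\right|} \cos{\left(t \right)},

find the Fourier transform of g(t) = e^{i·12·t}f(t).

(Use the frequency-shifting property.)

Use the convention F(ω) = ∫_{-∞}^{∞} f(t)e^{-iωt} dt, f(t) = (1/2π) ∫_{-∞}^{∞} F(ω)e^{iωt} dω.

F[g](ω) = \frac{22 \left(\left(\omega - 12\right)^{2} + 122\right)}{\left(\left(\omega - 13\right)^{2} + 121\right) \left(\left(\omega - 11\right)^{2} + 121\right)}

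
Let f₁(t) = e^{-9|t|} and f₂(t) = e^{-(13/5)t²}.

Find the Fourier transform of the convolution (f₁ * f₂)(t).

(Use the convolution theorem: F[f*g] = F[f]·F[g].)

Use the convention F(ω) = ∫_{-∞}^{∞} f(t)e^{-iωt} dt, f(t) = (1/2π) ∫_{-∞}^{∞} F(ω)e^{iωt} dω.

F[f₁*f₂](ω) = \frac{18 \sqrt{65} \sqrt{\pi} e^{- \frac{5 \omega^{2}}{52}}}{13 \left(\omega^{2} + 81\right)}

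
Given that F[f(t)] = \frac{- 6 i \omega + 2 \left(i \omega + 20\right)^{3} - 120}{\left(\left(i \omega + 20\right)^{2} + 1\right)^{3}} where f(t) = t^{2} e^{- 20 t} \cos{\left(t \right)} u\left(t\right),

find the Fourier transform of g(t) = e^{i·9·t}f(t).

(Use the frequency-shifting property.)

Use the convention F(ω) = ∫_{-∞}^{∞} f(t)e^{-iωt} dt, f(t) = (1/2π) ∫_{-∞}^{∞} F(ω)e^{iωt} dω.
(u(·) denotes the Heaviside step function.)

F[g](ω) = \frac{2 \left(3 i \left(9 - \omega\right) + \left(i \left(\omega - 9\right) + 20\right)^{3} - 60\right)}{\left(\left(i \left(\omega - 9\right) + 20\right)^{2} + 1\right)^{3}}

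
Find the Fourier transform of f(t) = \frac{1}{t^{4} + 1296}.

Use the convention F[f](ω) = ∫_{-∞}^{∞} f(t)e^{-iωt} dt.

F(ω) = \frac{\pi e^{- 3 \sqrt{2} \left|{\omega}\right|} \sin{\left(3 \sqrt{2} \left|{\omega}\right| + \frac{\pi}{4} \right)}}{216}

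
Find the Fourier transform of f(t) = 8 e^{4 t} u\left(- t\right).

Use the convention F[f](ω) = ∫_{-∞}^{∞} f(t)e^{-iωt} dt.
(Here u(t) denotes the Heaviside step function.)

F(ω) = - \frac{8}{i \omega - 4}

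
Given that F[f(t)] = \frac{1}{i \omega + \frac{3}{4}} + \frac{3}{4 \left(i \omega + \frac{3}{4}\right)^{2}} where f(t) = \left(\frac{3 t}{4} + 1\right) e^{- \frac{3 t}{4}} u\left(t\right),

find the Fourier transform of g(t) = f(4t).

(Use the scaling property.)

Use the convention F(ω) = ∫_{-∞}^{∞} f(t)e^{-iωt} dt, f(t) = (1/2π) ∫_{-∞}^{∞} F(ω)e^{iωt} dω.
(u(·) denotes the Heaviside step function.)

F[g](ω) = \frac{- i \omega - 6}{\omega^{2} - 6 i \omega - 9}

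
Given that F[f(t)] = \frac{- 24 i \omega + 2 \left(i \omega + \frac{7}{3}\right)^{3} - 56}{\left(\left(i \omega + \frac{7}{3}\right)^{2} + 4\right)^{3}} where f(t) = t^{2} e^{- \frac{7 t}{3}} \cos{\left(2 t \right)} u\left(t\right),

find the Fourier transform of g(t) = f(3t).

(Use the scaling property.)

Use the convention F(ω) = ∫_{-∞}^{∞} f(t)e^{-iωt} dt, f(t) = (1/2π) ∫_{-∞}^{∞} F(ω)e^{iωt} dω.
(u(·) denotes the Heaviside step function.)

F[g](ω) = \frac{18 \left(- 108 i \omega + \left(i \omega + 7\right)^{3} - 756\right)}{\left(\left(i \omega + 7\right)^{2} + 36\right)^{3}}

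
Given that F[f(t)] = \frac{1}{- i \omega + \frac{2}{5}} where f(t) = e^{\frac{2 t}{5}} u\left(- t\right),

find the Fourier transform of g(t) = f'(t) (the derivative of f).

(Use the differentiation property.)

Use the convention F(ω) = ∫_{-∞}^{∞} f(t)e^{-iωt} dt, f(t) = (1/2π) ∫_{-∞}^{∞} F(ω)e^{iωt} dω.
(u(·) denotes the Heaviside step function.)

F[g](ω) = - \frac{5 \omega}{5 \omega + 2 i}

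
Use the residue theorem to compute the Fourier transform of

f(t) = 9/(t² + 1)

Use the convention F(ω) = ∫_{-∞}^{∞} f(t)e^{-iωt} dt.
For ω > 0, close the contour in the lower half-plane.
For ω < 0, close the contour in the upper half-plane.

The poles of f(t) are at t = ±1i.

Let g(z) = f(z)e^{-iωz}; for large |z| the factor e^{-iωz} decays in the lower half-plane when ω > 0 and in the upper half-plane when ω < 0.

Case ω > 0 (lower half-plane, clockwise contour ⇒ F(ω) = -2πi·ΣRes):
  Res_{z = - i} g(z) = \frac{9 i e^{- \omega}}{2}
  F(ω) = -2πi·ΣRes = 9 \pi e^{- \omega}

Case ω < 0 (upper half-plane, counterclockwise contour ⇒ F(ω) = +2πi·ΣRes):
  Res_{z = i} g(z) = - \frac{9 i e^{\omega}}{2}
  F(ω) = 2πi·ΣRes = 9 \pi e^{\omega}

Both cases combine into a single formula in |ω|:

F(ω) = 9 \pi e^{- \left|{\omega}\right|}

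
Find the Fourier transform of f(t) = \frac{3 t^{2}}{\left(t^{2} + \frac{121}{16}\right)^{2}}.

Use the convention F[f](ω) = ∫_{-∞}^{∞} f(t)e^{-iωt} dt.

F(ω) = \frac{3 \pi \left(4 - 11 \left|{\omega}\right|\right) e^{- \frac{11 \left|{\omega}\right|}{4}}}{22}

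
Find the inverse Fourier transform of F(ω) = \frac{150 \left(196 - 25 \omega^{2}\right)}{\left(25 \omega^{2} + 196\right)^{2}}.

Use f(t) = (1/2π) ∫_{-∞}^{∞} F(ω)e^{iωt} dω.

f(t) = 3 e^{- \frac{14 \left|{t}\right|}{5}} \left|{t}\right|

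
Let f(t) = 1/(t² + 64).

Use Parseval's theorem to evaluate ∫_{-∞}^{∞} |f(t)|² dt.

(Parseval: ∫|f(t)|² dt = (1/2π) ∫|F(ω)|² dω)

∫|f(t)|² dt = \frac{\pi}{1024}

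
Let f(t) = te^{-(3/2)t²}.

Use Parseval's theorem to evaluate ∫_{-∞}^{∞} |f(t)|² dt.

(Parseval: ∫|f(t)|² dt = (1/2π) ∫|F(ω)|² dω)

∫|f(t)|² dt = \frac{\sqrt{3} \sqrt{\pi}}{18}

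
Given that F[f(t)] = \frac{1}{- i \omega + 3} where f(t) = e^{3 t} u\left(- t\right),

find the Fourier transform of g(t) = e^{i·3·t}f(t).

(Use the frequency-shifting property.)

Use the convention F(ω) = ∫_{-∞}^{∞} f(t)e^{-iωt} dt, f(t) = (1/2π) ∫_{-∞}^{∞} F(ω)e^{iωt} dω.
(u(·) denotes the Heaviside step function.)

F[g](ω) = \frac{i}{\omega - 3 + 3 i}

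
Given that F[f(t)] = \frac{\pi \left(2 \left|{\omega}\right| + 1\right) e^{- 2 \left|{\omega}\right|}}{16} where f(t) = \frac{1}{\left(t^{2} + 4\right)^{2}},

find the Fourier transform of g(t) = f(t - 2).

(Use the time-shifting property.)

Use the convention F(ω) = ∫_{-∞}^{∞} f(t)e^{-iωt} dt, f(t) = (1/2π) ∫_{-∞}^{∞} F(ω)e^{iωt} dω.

F[g](ω) = \frac{\pi \left(2 \left|{\omega}\right| + 1\right) e^{- 2 i \omega - 2 \left|{\omega}\right|}}{16}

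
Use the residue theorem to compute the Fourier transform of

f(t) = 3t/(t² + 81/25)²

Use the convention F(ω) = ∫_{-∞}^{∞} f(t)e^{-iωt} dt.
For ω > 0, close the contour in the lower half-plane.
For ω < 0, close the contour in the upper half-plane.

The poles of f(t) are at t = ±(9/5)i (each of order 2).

Let g(z) = f(z)e^{-iωz}; for large |z| the factor e^{-iωz} decays in the lower half-plane when ω > 0 and in the upper half-plane when ω < 0.

Case ω > 0 (lower half-plane, clockwise contour ⇒ F(ω) = -2πi·ΣRes):
  Res_{z = - \frac{9 i}{5}} g(z) = \frac{5 \omega e^{- \frac{9 \omega}{5}}}{12} (pole of order 2)
  F(ω) = -2πi·ΣRes = - \frac{5 i \pi \omega e^{- \frac{9 \omega}{5}}}{6}

Case ω < 0 (upper half-plane, counterclockwise contour ⇒ F(ω) = +2πi·ΣRes):
  Res_{z = \frac{9 i}{5}} g(z) = - \frac{5 \omega e^{\frac{9 \omega}{5}}}{12} (pole of order 2)
  F(ω) = 2πi·ΣRes = - \frac{5 i \pi \omega e^{\frac{9 \omega}{5}}}{6}

Both cases combine into a single formula in |ω|:

F(ω) = - \frac{5 i \pi \omega e^{- \frac{9 \left|{\omega}\right|}{5}}}{6}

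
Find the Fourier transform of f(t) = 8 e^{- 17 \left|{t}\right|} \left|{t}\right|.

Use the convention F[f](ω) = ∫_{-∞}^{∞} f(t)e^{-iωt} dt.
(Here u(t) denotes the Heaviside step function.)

F(ω) = \frac{16 \left(289 - \omega^{2}\right)}{\left(\omega^{2} + 289\right)^{2}}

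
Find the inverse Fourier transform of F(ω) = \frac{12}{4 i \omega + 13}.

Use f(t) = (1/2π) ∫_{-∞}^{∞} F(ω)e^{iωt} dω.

f(t) = 3 e^{- \frac{13 t}{4}} u\left(t\right)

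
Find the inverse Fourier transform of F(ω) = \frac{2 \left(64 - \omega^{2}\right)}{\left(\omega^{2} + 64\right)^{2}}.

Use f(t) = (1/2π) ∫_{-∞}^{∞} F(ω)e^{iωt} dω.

f(t) = e^{- 8 \left|{t}\right|} \left|{t}\right|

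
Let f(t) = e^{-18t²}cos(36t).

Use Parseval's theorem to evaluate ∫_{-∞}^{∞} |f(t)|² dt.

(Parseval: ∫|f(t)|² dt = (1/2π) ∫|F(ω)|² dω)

∫|f(t)|² dt = \frac{\sqrt{\pi} \left(1 + e^{36}\right)}{12 e^{36}}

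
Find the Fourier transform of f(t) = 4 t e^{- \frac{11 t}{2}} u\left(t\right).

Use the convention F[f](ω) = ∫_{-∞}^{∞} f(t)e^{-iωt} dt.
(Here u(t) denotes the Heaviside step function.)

F(ω) = \frac{16}{\left(2 i \omega + 11\right)^{2}}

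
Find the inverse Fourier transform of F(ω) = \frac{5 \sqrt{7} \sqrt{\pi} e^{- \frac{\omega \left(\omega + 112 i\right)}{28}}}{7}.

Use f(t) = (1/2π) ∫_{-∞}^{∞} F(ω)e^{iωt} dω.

f(t) = 5 e^{- 7 \left(t - 4\right)^{2}}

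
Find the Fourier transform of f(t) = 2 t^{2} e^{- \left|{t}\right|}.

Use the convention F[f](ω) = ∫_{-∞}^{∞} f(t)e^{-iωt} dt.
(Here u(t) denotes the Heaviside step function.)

F(ω) = \frac{8 \left(1 - 3 \omega^{2}\right)}{\left(\omega^{2} + 1\right)^{3}}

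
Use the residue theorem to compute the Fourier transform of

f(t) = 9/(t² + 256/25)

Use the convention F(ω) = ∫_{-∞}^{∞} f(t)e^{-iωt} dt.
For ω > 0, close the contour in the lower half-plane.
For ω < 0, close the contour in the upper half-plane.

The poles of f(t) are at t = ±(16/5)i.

Let g(z) = f(z)e^{-iωz}; for large |z| the factor e^{-iωz} decays in the lower half-plane when ω > 0 and in the upper half-plane when ω < 0.

Case ω > 0 (lower half-plane, clockwise contour ⇒ F(ω) = -2πi·ΣRes):
  Res_{z = - \frac{16 i}{5}} g(z) = \frac{45 i e^{- \frac{16 \omega}{5}}}{32}
  F(ω) = -2πi·ΣRes = \frac{45 \pi e^{- \frac{16 \omega}{5}}}{16}

Case ω < 0 (upper half-plane, counterclockwise contour ⇒ F(ω) = +2πi·ΣRes):
  Res_{z = \frac{16 i}{5}} g(z) = - \frac{45 i e^{\frac{16 \omega}{5}}}{32}
  F(ω) = 2πi·ΣRes = \frac{45 \pi e^{\frac{16 \omega}{5}}}{16}

Both cases combine into a single formula in |ω|:

F(ω) = \frac{45 \pi e^{- \frac{16 \left|{\omega}\right|}{5}}}{16}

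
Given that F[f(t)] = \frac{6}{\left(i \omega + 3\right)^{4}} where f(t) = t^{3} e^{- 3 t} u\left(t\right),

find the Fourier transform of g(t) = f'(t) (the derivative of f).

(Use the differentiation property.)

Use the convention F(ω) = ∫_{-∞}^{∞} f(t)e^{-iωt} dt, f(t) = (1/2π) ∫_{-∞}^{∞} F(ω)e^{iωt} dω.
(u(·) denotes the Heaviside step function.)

F[g](ω) = \frac{6 i \omega}{\left(i \omega + 3\right)^{4}}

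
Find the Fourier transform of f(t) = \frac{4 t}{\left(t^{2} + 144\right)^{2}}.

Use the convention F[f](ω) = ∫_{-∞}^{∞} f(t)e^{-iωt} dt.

F(ω) = - \frac{i \pi \omega e^{- 12 \left|{\omega}\right|}}{6}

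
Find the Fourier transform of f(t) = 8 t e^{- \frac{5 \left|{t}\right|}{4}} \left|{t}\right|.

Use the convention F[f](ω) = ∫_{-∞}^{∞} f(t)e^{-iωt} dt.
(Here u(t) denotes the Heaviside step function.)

F(ω) = \frac{8192 i \omega \left(16 \omega^{2} - 75\right)}{\left(16 \omega^{2} + 25\right)^{3}}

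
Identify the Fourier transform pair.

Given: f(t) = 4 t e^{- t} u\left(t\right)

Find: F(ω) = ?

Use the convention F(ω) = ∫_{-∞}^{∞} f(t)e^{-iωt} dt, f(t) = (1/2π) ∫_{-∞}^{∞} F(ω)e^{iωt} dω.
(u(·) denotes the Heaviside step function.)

F(ω) = \frac{4}{\left(i \omega + 1\right)^{2}}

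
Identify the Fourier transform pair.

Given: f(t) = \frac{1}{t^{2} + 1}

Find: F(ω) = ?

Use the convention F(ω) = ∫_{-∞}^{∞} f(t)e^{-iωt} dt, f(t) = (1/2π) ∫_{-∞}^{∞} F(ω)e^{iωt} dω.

F(ω) = \pi e^{- \left|{\omega}\right|}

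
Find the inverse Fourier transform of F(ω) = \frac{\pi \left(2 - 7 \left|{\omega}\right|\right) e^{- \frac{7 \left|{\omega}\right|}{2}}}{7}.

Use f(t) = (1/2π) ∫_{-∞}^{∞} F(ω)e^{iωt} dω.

f(t) = \frac{2 t^{2}}{\left(t^{2} + \frac{49}{4}\right)^{2}}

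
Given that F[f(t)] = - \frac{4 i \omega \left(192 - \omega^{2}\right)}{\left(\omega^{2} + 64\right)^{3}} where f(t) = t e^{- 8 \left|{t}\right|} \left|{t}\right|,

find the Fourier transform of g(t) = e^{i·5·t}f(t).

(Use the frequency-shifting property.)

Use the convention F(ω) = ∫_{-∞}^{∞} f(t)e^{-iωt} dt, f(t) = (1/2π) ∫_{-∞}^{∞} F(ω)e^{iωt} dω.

F[g](ω) = \frac{4 i \left(\omega - 5\right) \left(\left(\omega - 5\right)^{2} - 192\right)}{\left(\left(\omega - 5\right)^{2} + 64\right)^{3}}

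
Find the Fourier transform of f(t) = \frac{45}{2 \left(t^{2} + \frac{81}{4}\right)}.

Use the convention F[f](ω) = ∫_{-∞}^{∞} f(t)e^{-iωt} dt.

F(ω) = 5 \pi e^{- \frac{9 \left|{\omega}\right|}{2}}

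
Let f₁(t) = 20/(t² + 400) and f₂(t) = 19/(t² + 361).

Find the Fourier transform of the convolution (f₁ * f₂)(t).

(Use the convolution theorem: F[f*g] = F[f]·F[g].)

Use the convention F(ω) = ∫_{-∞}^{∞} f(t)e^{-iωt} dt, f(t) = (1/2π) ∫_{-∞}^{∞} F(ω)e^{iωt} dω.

F[f₁*f₂](ω) = \pi^{2} e^{- 39 \left|{\omega}\right|}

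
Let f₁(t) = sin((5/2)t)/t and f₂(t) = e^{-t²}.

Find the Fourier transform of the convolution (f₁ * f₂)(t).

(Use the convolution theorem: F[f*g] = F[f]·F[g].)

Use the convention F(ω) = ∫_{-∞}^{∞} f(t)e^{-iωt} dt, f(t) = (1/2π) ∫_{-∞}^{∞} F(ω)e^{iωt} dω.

F[f₁*f₂](ω) = \begin{cases} \pi^{\frac{3}{2}} e^{- \frac{\omega^{2}}{4}} & \text{for}\: \omega > - \frac{5}{2} \wedge \omega < \frac{5}{2} \\0 & \text{otherwise} \end{cases}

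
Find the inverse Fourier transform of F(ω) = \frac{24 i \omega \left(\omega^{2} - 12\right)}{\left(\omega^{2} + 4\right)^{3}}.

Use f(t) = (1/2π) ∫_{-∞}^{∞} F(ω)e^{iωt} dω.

f(t) = 6 t e^{- 2 \left|{t}\right|} \left|{t}\right|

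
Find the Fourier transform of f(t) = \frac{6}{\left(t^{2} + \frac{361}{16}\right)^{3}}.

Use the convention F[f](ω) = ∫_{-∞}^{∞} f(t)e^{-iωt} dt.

F(ω) = \frac{48 \pi \left(361 \omega^{2} + 228 \left|{\omega}\right| + 48\right) e^{- \frac{19 \left|{\omega}\right|}{4}}}{2476099}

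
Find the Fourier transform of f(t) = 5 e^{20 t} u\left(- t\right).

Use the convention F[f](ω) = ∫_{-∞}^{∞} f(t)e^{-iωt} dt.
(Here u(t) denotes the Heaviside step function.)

F(ω) = - \frac{5}{i \omega - 20}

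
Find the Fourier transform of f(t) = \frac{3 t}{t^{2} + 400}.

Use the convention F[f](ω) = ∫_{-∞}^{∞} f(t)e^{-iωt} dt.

F(ω) = - 3 i \pi e^{- 20 \left|{\omega}\right|} \operatorname{sign}{\left(\omega \right)}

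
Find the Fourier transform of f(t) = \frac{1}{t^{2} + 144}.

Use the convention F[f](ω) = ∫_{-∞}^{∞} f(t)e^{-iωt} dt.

F(ω) = \frac{\pi e^{- 12 \left|{\omega}\right|}}{12}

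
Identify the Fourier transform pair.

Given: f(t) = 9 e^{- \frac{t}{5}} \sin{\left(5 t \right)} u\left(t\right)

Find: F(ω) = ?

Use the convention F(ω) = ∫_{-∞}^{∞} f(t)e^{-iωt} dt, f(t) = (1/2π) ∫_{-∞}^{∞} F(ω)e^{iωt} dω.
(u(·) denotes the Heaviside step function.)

F(ω) = \frac{1125}{\left(5 i \omega + 1\right)^{2} + 625}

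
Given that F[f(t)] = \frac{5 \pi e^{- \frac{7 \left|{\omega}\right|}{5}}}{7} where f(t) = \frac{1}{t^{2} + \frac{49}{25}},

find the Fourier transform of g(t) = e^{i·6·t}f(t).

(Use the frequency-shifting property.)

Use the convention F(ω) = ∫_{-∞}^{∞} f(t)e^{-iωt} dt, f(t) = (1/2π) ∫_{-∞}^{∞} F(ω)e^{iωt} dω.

F[g](ω) = \frac{5 \pi e^{- \frac{7 \left|{\omega - 6}\right|}{5}}}{7}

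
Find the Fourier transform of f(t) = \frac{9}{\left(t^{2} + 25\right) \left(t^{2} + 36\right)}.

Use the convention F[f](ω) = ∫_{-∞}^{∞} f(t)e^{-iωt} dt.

F(ω) = \frac{3 \pi \left(6 e^{\left|{\omega}\right|} - 5\right) e^{- 6 \left|{\omega}\right|}}{110}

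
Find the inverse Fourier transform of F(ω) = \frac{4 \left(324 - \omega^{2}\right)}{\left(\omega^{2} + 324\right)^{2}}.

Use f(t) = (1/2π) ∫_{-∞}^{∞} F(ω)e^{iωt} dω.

f(t) = 2 e^{- 18 \left|{t}\right|} \left|{t}\right|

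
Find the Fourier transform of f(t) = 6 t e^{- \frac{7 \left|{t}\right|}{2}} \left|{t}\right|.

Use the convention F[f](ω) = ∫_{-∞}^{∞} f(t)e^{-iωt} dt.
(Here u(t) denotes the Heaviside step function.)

F(ω) = \frac{384 i \omega \left(4 \omega^{2} - 147\right)}{\left(4 \omega^{2} + 49\right)^{3}}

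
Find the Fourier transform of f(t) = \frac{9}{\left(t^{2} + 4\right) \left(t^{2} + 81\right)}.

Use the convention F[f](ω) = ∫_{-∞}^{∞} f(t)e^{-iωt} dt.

F(ω) = \frac{\pi \left(9 e^{7 \left|{\omega}\right|} - 2\right) e^{- 9 \left|{\omega}\right|}}{154}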